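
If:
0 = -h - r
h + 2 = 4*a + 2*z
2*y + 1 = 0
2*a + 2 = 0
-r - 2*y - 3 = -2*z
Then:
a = -1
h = -2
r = 2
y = -1/2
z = 2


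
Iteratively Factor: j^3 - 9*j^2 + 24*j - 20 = (j - 2)*(j^2 - 7*j + 10) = (j - 2)^2*(j - 5)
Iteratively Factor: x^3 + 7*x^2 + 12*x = (x + 4)*(x^2 + 3*x) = x*(x + 4)*(x + 3)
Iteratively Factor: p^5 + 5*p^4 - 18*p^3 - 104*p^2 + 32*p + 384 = (p + 3)*(p^4 + 2*p^3 - 24*p^2 - 32*p + 128) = (p + 3)*(p + 4)*(p^3 - 2*p^2 - 16*p + 32) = (p + 3)*(p + 4)^2*(p^2 - 6*p + 8) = (p - 4)*(p + 3)*(p + 4)^2*(p - 2)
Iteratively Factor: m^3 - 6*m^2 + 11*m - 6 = (m - 1)*(m^2 - 5*m + 6) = (m - 3)*(m - 1)*(m - 2)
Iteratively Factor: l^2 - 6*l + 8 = (l - 2)*(l - 4)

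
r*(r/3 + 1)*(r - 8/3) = r^3/3 + r^2/9 - 8*r/3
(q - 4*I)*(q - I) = q^2 - 5*I*q - 4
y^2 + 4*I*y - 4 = (y + 2*I)^2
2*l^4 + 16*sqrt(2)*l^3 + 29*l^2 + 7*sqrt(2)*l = l*(l + 7*sqrt(2))*(sqrt(2)*l + 1)^2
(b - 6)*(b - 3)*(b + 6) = b^3 - 3*b^2 - 36*b + 108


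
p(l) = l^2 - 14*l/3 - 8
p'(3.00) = 1.33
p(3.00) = -13.00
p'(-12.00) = -28.67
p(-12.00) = 192.00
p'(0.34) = -3.99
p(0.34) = -9.47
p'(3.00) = 1.33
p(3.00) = -13.00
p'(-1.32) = -7.31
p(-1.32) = -0.10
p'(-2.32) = -9.31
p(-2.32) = 8.21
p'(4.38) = 4.09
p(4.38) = -9.26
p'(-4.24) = -13.15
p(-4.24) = 29.76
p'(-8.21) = -21.09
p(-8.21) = 97.72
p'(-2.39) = -9.45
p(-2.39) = 8.87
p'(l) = 2*l - 14/3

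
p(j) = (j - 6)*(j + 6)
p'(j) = 2*j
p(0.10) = -35.99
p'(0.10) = 0.20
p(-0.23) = -35.95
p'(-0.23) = -0.46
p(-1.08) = -34.83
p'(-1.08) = -2.16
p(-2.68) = -28.82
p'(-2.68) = -5.36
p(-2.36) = -30.43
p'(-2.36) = -4.72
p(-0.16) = -35.97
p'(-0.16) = -0.32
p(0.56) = -35.69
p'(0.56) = 1.12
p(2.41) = -30.19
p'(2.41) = 4.82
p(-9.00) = 45.00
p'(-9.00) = -18.00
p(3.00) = -27.00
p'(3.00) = 6.00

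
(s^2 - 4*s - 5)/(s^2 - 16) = (s^2 - 4*s - 5)/(s^2 - 16)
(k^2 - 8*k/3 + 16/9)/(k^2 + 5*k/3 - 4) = (k - 4/3)/(k + 3)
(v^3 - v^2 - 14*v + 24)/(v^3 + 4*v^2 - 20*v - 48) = (v^3 - v^2 - 14*v + 24)/(v^3 + 4*v^2 - 20*v - 48)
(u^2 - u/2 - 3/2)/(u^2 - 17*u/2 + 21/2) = (u + 1)/(u - 7)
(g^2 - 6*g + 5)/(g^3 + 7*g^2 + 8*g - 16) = (g - 5)/(g^2 + 8*g + 16)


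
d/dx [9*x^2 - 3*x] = 18*x - 3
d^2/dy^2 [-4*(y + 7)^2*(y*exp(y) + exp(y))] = 4*(-y^3 - 21*y^2 - 129*y - 205)*exp(y)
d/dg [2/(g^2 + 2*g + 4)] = 4*(-g - 1)/(g^2 + 2*g + 4)^2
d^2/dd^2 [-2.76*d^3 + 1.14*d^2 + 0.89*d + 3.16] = 2.28 - 16.56*d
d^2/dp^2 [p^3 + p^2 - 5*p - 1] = 6*p + 2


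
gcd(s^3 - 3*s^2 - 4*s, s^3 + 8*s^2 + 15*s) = s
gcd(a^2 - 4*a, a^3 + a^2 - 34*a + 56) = a - 4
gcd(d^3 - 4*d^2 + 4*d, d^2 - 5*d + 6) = d - 2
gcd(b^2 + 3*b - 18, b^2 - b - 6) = b - 3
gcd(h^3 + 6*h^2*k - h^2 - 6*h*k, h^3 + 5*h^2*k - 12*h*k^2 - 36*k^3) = h + 6*k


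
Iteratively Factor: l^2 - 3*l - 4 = (l - 4)*(l + 1)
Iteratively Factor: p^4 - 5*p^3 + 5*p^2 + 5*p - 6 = (p - 1)*(p^3 - 4*p^2 + p + 6) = (p - 1)*(p + 1)*(p^2 - 5*p + 6) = (p - 3)*(p - 1)*(p + 1)*(p - 2)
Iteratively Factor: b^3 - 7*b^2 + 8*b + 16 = (b - 4)*(b^2 - 3*b - 4) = (b - 4)^2*(b + 1)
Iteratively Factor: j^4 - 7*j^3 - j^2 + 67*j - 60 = (j - 1)*(j^3 - 6*j^2 - 7*j + 60) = (j - 5)*(j - 1)*(j^2 - j - 12) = (j - 5)*(j - 1)*(j + 3)*(j - 4)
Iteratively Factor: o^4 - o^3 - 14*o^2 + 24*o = (o - 2)*(o^3 + o^2 - 12*o) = (o - 2)*(o + 4)*(o^2 - 3*o) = (o - 3)*(o - 2)*(o + 4)*(o)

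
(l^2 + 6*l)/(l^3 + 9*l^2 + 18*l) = 1/(l + 3)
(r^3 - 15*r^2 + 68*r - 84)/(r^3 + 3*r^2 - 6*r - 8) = (r^2 - 13*r + 42)/(r^2 + 5*r + 4)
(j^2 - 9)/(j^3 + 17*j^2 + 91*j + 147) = (j - 3)/(j^2 + 14*j + 49)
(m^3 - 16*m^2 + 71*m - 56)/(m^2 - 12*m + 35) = (m^2 - 9*m + 8)/(m - 5)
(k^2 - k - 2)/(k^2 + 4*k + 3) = (k - 2)/(k + 3)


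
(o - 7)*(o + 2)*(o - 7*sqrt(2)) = o^3 - 7*sqrt(2)*o^2 - 5*o^2 - 14*o + 35*sqrt(2)*o + 98*sqrt(2)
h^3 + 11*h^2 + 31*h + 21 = (h + 1)*(h + 3)*(h + 7)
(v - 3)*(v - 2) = v^2 - 5*v + 6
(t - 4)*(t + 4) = t^2 - 16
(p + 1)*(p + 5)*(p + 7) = p^3 + 13*p^2 + 47*p + 35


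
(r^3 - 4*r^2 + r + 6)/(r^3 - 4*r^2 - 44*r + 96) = (r^2 - 2*r - 3)/(r^2 - 2*r - 48)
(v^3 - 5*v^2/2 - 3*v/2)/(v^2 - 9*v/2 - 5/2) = v*(v - 3)/(v - 5)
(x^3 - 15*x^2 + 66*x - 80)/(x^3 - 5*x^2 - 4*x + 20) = (x - 8)/(x + 2)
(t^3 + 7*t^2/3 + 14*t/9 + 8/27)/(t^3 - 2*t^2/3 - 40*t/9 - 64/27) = (3*t + 1)/(3*t - 8)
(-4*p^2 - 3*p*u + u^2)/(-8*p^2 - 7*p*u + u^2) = (4*p - u)/(8*p - u)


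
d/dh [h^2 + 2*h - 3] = 2*h + 2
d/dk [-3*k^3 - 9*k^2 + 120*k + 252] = -9*k^2 - 18*k + 120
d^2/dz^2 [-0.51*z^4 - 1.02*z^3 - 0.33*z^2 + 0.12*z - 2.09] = -6.12*z^2 - 6.12*z - 0.66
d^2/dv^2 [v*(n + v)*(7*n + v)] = 16*n + 6*v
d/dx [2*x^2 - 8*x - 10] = 4*x - 8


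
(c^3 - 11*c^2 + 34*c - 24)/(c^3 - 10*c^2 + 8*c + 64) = (c^2 - 7*c + 6)/(c^2 - 6*c - 16)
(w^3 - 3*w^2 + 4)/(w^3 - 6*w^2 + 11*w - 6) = (w^2 - w - 2)/(w^2 - 4*w + 3)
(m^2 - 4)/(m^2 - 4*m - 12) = (m - 2)/(m - 6)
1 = 1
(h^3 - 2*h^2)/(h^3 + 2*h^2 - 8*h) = h/(h + 4)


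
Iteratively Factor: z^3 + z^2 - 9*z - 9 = (z + 3)*(z^2 - 2*z - 3) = (z + 1)*(z + 3)*(z - 3)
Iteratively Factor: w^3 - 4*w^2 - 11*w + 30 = (w - 2)*(w^2 - 2*w - 15) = (w - 2)*(w + 3)*(w - 5)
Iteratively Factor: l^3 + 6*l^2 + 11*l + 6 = (l + 1)*(l^2 + 5*l + 6) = (l + 1)*(l + 2)*(l + 3)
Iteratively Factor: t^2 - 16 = (t - 4)*(t + 4)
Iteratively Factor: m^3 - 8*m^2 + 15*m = (m - 3)*(m^2 - 5*m) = (m - 5)*(m - 3)*(m)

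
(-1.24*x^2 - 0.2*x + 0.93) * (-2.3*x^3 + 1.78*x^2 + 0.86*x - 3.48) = 2.852*x^5 - 1.7472*x^4 - 3.5614*x^3 + 5.7986*x^2 + 1.4958*x - 3.2364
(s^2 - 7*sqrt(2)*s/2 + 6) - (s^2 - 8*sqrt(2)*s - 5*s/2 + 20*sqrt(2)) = 5*s/2 + 9*sqrt(2)*s/2 - 20*sqrt(2) + 6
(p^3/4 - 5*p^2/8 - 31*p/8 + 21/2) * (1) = p^3/4 - 5*p^2/8 - 31*p/8 + 21/2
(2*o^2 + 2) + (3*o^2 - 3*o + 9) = 5*o^2 - 3*o + 11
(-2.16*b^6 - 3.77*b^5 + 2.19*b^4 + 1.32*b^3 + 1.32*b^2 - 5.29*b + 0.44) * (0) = 0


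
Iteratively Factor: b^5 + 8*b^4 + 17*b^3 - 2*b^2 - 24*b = (b + 2)*(b^4 + 6*b^3 + 5*b^2 - 12*b) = (b - 1)*(b + 2)*(b^3 + 7*b^2 + 12*b) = (b - 1)*(b + 2)*(b + 4)*(b^2 + 3*b) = b*(b - 1)*(b + 2)*(b + 4)*(b + 3)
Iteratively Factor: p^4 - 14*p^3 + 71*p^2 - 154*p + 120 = (p - 3)*(p^3 - 11*p^2 + 38*p - 40) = (p - 5)*(p - 3)*(p^2 - 6*p + 8) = (p - 5)*(p - 4)*(p - 3)*(p - 2)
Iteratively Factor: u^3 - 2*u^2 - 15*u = (u - 5)*(u^2 + 3*u) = (u - 5)*(u + 3)*(u)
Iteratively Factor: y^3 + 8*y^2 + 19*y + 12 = (y + 1)*(y^2 + 7*y + 12) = (y + 1)*(y + 3)*(y + 4)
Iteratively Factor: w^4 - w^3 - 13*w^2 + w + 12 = (w + 3)*(w^3 - 4*w^2 - w + 4) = (w - 4)*(w + 3)*(w^2 - 1) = (w - 4)*(w - 1)*(w + 3)*(w + 1)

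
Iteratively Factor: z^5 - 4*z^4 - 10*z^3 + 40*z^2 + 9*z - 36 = (z - 1)*(z^4 - 3*z^3 - 13*z^2 + 27*z + 36) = (z - 1)*(z + 3)*(z^3 - 6*z^2 + 5*z + 12) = (z - 4)*(z - 1)*(z + 3)*(z^2 - 2*z - 3) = (z - 4)*(z - 1)*(z + 1)*(z + 3)*(z - 3)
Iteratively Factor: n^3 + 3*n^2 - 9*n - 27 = (n + 3)*(n^2 - 9) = (n - 3)*(n + 3)*(n + 3)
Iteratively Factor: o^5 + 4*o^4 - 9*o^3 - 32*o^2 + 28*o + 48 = (o - 2)*(o^4 + 6*o^3 + 3*o^2 - 26*o - 24) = (o - 2)^2*(o^3 + 8*o^2 + 19*o + 12) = (o - 2)^2*(o + 1)*(o^2 + 7*o + 12) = (o - 2)^2*(o + 1)*(o + 3)*(o + 4)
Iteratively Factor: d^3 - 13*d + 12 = (d - 3)*(d^2 + 3*d - 4) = (d - 3)*(d - 1)*(d + 4)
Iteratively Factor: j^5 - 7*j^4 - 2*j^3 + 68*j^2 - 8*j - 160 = (j + 2)*(j^4 - 9*j^3 + 16*j^2 + 36*j - 80) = (j - 2)*(j + 2)*(j^3 - 7*j^2 + 2*j + 40) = (j - 2)*(j + 2)^2*(j^2 - 9*j + 20) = (j - 4)*(j - 2)*(j + 2)^2*(j - 5)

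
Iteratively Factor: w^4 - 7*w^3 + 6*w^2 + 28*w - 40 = (w + 2)*(w^3 - 9*w^2 + 24*w - 20) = (w - 2)*(w + 2)*(w^2 - 7*w + 10) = (w - 2)^2*(w + 2)*(w - 5)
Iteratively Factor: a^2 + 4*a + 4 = (a + 2)*(a + 2)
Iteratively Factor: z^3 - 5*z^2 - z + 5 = (z - 5)*(z^2 - 1) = (z - 5)*(z - 1)*(z + 1)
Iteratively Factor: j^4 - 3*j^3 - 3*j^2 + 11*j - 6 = (j + 2)*(j^3 - 5*j^2 + 7*j - 3) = (j - 1)*(j + 2)*(j^2 - 4*j + 3) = (j - 1)^2*(j + 2)*(j - 3)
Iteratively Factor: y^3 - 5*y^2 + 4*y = (y)*(y^2 - 5*y + 4) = y*(y - 1)*(y - 4)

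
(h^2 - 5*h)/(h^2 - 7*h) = (h - 5)/(h - 7)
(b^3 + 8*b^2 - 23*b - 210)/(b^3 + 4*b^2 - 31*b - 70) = (b + 6)/(b + 2)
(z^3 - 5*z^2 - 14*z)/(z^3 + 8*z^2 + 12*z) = (z - 7)/(z + 6)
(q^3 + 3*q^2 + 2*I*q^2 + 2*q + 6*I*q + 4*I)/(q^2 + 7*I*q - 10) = (q^2 + 3*q + 2)/(q + 5*I)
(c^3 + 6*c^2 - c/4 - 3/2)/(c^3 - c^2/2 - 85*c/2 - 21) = (c - 1/2)/(c - 7)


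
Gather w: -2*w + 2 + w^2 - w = w^2 - 3*w + 2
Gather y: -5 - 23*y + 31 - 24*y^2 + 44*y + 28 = -24*y^2 + 21*y + 54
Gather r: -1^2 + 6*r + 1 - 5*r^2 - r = -5*r^2 + 5*r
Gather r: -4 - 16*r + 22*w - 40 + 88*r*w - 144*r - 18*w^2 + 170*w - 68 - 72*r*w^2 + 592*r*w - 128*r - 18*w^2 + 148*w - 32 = r*(-72*w^2 + 680*w - 288) - 36*w^2 + 340*w - 144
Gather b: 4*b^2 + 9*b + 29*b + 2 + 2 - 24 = 4*b^2 + 38*b - 20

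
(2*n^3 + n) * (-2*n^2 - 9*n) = -4*n^5 - 18*n^4 - 2*n^3 - 9*n^2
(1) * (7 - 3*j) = 7 - 3*j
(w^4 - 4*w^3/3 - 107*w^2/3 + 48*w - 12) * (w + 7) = w^5 + 17*w^4/3 - 45*w^3 - 605*w^2/3 + 324*w - 84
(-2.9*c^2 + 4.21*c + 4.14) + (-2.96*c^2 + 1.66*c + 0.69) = -5.86*c^2 + 5.87*c + 4.83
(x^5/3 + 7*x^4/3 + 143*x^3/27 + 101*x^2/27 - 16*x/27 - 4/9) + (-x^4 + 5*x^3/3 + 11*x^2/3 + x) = x^5/3 + 4*x^4/3 + 188*x^3/27 + 200*x^2/27 + 11*x/27 - 4/9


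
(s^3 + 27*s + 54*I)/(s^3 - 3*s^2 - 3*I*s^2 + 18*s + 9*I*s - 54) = (s + 3*I)/(s - 3)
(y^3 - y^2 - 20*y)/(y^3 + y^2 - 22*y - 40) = y/(y + 2)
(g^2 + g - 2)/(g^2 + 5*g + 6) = (g - 1)/(g + 3)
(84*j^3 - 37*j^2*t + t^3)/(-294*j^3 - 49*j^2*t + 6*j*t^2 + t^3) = (12*j^2 - 7*j*t + t^2)/(-42*j^2 - j*t + t^2)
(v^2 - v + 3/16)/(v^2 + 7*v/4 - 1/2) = (v - 3/4)/(v + 2)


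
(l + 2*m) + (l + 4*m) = 2*l + 6*m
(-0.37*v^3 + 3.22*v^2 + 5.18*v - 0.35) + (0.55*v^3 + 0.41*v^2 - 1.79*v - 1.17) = 0.18*v^3 + 3.63*v^2 + 3.39*v - 1.52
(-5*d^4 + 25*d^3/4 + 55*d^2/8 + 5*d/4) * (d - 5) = -5*d^5 + 125*d^4/4 - 195*d^3/8 - 265*d^2/8 - 25*d/4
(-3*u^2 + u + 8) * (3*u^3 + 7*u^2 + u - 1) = -9*u^5 - 18*u^4 + 28*u^3 + 60*u^2 + 7*u - 8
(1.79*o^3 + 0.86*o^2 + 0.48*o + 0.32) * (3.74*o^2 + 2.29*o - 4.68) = 6.6946*o^5 + 7.3155*o^4 - 4.6126*o^3 - 1.7288*o^2 - 1.5136*o - 1.4976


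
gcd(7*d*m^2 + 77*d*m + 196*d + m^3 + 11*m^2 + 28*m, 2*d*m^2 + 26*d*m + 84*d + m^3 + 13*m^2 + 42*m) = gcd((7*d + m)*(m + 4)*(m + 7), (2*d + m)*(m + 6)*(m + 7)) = m + 7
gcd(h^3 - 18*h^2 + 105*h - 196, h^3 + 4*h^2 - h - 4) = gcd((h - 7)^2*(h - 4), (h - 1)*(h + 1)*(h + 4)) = 1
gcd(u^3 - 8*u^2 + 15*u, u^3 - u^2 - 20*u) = u^2 - 5*u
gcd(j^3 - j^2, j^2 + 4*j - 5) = j - 1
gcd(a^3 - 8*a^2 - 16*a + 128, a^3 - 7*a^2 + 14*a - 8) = a - 4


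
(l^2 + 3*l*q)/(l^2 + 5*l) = (l + 3*q)/(l + 5)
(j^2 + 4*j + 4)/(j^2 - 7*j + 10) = (j^2 + 4*j + 4)/(j^2 - 7*j + 10)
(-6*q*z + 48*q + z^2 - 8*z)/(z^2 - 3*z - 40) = (-6*q + z)/(z + 5)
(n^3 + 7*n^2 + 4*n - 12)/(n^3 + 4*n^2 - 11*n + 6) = (n + 2)/(n - 1)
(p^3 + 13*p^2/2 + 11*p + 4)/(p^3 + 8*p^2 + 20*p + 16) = (p + 1/2)/(p + 2)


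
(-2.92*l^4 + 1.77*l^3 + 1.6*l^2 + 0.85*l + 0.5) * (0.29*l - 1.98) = -0.8468*l^5 + 6.2949*l^4 - 3.0406*l^3 - 2.9215*l^2 - 1.538*l - 0.99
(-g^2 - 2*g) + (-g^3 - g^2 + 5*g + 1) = -g^3 - 2*g^2 + 3*g + 1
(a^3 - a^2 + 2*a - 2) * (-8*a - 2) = -8*a^4 + 6*a^3 - 14*a^2 + 12*a + 4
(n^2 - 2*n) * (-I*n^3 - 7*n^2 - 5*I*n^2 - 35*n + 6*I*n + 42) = -I*n^5 - 7*n^4 - 3*I*n^4 - 21*n^3 + 16*I*n^3 + 112*n^2 - 12*I*n^2 - 84*n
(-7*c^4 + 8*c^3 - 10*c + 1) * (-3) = 21*c^4 - 24*c^3 + 30*c - 3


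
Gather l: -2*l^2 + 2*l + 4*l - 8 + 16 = -2*l^2 + 6*l + 8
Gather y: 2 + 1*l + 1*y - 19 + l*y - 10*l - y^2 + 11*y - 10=-9*l - y^2 + y*(l + 12) - 27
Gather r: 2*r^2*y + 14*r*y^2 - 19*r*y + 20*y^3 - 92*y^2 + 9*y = 2*r^2*y + r*(14*y^2 - 19*y) + 20*y^3 - 92*y^2 + 9*y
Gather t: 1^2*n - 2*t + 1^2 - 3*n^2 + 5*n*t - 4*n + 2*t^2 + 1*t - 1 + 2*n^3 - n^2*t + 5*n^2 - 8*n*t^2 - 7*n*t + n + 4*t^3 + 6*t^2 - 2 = 2*n^3 + 2*n^2 - 2*n + 4*t^3 + t^2*(8 - 8*n) + t*(-n^2 - 2*n - 1) - 2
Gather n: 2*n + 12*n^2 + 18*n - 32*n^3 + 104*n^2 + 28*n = -32*n^3 + 116*n^2 + 48*n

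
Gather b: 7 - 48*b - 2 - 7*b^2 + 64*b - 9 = -7*b^2 + 16*b - 4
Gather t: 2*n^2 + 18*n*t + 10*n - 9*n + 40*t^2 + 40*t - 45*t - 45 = 2*n^2 + n + 40*t^2 + t*(18*n - 5) - 45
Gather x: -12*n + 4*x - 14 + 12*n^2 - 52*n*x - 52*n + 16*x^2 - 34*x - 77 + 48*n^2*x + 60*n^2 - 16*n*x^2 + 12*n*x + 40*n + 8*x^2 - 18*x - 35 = 72*n^2 - 24*n + x^2*(24 - 16*n) + x*(48*n^2 - 40*n - 48) - 126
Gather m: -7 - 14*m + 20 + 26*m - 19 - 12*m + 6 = 0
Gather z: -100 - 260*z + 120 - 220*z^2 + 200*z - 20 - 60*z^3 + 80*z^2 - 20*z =-60*z^3 - 140*z^2 - 80*z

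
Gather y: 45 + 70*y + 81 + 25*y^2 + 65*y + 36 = 25*y^2 + 135*y + 162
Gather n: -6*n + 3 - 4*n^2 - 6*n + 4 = -4*n^2 - 12*n + 7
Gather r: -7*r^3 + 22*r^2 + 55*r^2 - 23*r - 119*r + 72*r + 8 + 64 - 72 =-7*r^3 + 77*r^2 - 70*r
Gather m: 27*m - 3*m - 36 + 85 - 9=24*m + 40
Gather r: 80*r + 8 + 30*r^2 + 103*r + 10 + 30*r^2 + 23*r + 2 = 60*r^2 + 206*r + 20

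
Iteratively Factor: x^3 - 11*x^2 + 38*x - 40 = (x - 4)*(x^2 - 7*x + 10) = (x - 5)*(x - 4)*(x - 2)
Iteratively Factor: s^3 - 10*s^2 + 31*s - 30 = (s - 5)*(s^2 - 5*s + 6) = (s - 5)*(s - 3)*(s - 2)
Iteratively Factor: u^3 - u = (u + 1)*(u^2 - u) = u*(u + 1)*(u - 1)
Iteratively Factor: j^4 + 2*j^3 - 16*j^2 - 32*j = (j)*(j^3 + 2*j^2 - 16*j - 32) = j*(j + 2)*(j^2 - 16) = j*(j - 4)*(j + 2)*(j + 4)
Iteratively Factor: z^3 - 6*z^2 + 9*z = (z - 3)*(z^2 - 3*z) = z*(z - 3)*(z - 3)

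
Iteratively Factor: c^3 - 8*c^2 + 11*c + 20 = (c - 4)*(c^2 - 4*c - 5) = (c - 5)*(c - 4)*(c + 1)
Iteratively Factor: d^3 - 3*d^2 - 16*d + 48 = (d - 3)*(d^2 - 16) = (d - 3)*(d + 4)*(d - 4)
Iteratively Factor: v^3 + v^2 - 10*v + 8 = (v + 4)*(v^2 - 3*v + 2) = (v - 2)*(v + 4)*(v - 1)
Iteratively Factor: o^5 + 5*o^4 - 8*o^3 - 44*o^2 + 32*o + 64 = (o - 2)*(o^4 + 7*o^3 + 6*o^2 - 32*o - 32) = (o - 2)^2*(o^3 + 9*o^2 + 24*o + 16) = (o - 2)^2*(o + 4)*(o^2 + 5*o + 4) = (o - 2)^2*(o + 1)*(o + 4)*(o + 4)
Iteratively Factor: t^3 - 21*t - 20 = (t + 1)*(t^2 - t - 20) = (t - 5)*(t + 1)*(t + 4)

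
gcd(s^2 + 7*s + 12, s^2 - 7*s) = 1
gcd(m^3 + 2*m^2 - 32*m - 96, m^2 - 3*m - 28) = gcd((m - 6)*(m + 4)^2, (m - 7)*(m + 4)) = m + 4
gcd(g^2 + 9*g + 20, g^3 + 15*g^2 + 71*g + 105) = g + 5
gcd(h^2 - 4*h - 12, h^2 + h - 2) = h + 2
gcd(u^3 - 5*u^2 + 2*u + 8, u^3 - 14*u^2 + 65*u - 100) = u - 4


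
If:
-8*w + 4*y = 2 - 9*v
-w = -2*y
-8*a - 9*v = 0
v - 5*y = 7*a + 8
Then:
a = -129/82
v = 172/123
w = 217/123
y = 217/246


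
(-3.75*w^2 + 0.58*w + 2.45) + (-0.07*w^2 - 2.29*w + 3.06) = -3.82*w^2 - 1.71*w + 5.51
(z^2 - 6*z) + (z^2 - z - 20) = 2*z^2 - 7*z - 20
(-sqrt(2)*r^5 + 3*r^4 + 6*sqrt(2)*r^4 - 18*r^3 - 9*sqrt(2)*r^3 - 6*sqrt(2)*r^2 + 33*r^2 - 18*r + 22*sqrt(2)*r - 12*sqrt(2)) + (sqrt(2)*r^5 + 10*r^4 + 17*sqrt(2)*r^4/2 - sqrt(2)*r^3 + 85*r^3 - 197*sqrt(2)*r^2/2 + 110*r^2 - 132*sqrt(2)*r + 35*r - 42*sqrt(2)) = 13*r^4 + 29*sqrt(2)*r^4/2 - 10*sqrt(2)*r^3 + 67*r^3 - 209*sqrt(2)*r^2/2 + 143*r^2 - 110*sqrt(2)*r + 17*r - 54*sqrt(2)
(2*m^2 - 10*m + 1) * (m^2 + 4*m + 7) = 2*m^4 - 2*m^3 - 25*m^2 - 66*m + 7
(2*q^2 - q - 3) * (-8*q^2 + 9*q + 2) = -16*q^4 + 26*q^3 + 19*q^2 - 29*q - 6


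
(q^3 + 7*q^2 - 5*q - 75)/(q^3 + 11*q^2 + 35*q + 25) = (q - 3)/(q + 1)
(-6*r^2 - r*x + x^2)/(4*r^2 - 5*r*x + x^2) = (-6*r^2 - r*x + x^2)/(4*r^2 - 5*r*x + x^2)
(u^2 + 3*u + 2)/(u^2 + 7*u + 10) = (u + 1)/(u + 5)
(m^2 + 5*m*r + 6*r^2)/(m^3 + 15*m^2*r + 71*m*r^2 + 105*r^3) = (m + 2*r)/(m^2 + 12*m*r + 35*r^2)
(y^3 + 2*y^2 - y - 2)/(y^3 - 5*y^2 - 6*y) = (y^2 + y - 2)/(y*(y - 6))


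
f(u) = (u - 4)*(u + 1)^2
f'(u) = (u - 4)*(2*u + 2) + (u + 1)^2 = (u + 1)*(3*u - 7)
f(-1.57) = -1.81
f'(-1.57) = 6.67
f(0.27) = -6.02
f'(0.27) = -7.86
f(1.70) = -16.77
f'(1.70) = -5.13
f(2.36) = -18.51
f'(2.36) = 0.27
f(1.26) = -13.99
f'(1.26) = -7.28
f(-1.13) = -0.09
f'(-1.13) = 1.35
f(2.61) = -18.11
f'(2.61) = 3.00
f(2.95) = -16.38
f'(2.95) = 7.31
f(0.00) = -4.00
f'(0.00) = -7.00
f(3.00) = -16.00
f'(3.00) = 8.00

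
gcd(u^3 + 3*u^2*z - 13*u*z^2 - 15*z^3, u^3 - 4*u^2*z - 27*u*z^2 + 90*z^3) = -u^2 - 2*u*z + 15*z^2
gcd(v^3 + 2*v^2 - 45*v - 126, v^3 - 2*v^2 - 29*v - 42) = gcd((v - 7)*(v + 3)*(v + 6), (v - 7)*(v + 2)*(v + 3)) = v^2 - 4*v - 21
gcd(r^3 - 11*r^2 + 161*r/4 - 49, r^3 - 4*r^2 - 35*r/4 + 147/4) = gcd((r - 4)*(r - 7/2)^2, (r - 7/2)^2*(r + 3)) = r^2 - 7*r + 49/4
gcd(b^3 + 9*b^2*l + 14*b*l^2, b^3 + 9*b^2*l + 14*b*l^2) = b^3 + 9*b^2*l + 14*b*l^2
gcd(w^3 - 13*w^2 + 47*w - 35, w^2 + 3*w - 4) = w - 1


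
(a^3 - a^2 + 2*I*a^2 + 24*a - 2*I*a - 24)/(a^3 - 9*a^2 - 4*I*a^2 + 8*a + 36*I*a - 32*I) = (a + 6*I)/(a - 8)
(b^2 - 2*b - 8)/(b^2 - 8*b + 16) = (b + 2)/(b - 4)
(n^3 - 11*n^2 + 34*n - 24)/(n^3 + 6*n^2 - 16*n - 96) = (n^2 - 7*n + 6)/(n^2 + 10*n + 24)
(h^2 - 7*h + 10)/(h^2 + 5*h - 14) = (h - 5)/(h + 7)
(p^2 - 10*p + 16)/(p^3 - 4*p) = (p - 8)/(p*(p + 2))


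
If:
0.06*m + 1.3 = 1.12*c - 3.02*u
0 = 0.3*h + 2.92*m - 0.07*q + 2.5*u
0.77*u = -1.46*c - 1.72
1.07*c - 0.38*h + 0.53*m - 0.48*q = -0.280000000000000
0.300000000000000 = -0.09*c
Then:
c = -3.33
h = 2286.04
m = -289.58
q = -2136.37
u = 4.09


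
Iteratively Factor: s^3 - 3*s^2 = (s)*(s^2 - 3*s) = s^2*(s - 3)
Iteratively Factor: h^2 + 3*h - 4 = (h + 4)*(h - 1)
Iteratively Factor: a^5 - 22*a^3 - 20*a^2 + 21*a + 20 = (a + 1)*(a^4 - a^3 - 21*a^2 + a + 20) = (a - 1)*(a + 1)*(a^3 - 21*a - 20) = (a - 1)*(a + 1)^2*(a^2 - a - 20) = (a - 5)*(a - 1)*(a + 1)^2*(a + 4)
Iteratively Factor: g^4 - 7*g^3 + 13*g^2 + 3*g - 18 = (g - 3)*(g^3 - 4*g^2 + g + 6) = (g - 3)*(g + 1)*(g^2 - 5*g + 6) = (g - 3)^2*(g + 1)*(g - 2)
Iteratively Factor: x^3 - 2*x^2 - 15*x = (x)*(x^2 - 2*x - 15) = x*(x + 3)*(x - 5)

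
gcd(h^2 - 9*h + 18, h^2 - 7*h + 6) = h - 6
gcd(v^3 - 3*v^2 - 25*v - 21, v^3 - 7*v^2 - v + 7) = v^2 - 6*v - 7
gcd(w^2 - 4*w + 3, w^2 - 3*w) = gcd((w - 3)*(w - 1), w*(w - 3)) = w - 3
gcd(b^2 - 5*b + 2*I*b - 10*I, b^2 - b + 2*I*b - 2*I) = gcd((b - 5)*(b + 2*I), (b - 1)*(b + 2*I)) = b + 2*I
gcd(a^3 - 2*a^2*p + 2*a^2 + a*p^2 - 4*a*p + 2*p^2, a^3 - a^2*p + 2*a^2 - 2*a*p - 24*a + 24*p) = -a + p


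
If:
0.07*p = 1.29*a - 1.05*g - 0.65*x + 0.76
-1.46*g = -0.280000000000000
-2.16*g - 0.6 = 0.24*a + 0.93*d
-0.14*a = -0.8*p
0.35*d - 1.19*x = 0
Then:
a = -0.58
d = -0.94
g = 0.19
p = -0.10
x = -0.28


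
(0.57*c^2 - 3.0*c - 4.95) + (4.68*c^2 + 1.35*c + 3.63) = 5.25*c^2 - 1.65*c - 1.32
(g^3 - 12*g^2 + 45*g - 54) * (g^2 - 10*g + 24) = g^5 - 22*g^4 + 189*g^3 - 792*g^2 + 1620*g - 1296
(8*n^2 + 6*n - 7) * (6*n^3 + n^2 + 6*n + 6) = 48*n^5 + 44*n^4 + 12*n^3 + 77*n^2 - 6*n - 42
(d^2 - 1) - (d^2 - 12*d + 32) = 12*d - 33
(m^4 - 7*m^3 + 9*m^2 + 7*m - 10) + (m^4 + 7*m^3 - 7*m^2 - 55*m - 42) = 2*m^4 + 2*m^2 - 48*m - 52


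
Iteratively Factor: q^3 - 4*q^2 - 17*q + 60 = (q - 3)*(q^2 - q - 20) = (q - 3)*(q + 4)*(q - 5)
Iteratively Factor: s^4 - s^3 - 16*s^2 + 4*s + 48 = (s - 4)*(s^3 + 3*s^2 - 4*s - 12) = (s - 4)*(s - 2)*(s^2 + 5*s + 6) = (s - 4)*(s - 2)*(s + 2)*(s + 3)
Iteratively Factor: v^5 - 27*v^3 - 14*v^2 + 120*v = (v + 4)*(v^4 - 4*v^3 - 11*v^2 + 30*v) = (v + 3)*(v + 4)*(v^3 - 7*v^2 + 10*v) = (v - 5)*(v + 3)*(v + 4)*(v^2 - 2*v) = v*(v - 5)*(v + 3)*(v + 4)*(v - 2)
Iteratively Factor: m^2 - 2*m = (m)*(m - 2)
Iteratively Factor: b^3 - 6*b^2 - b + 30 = (b - 5)*(b^2 - b - 6) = (b - 5)*(b - 3)*(b + 2)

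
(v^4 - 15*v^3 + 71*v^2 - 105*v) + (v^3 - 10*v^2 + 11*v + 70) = v^4 - 14*v^3 + 61*v^2 - 94*v + 70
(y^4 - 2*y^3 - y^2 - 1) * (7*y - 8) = 7*y^5 - 22*y^4 + 9*y^3 + 8*y^2 - 7*y + 8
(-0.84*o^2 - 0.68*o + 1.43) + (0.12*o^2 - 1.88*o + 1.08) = -0.72*o^2 - 2.56*o + 2.51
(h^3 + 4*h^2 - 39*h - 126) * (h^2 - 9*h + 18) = h^5 - 5*h^4 - 57*h^3 + 297*h^2 + 432*h - 2268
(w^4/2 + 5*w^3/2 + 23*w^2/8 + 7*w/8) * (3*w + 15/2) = 3*w^5/2 + 45*w^4/4 + 219*w^3/8 + 387*w^2/16 + 105*w/16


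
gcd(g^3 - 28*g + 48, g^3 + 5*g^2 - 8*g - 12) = g^2 + 4*g - 12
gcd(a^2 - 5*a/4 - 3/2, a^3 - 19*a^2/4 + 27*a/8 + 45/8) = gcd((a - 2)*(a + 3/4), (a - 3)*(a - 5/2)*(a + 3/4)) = a + 3/4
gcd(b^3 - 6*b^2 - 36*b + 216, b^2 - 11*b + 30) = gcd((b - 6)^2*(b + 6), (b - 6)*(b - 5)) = b - 6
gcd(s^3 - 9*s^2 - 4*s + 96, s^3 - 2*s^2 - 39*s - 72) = s^2 - 5*s - 24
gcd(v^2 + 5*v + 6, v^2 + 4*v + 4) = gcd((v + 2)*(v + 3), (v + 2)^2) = v + 2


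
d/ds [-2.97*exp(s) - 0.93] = -2.97*exp(s)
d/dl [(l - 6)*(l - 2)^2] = (l - 2)*(3*l - 14)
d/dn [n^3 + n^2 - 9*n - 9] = 3*n^2 + 2*n - 9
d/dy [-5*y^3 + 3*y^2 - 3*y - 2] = -15*y^2 + 6*y - 3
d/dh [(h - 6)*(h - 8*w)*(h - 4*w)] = 3*h^2 - 24*h*w - 12*h + 32*w^2 + 72*w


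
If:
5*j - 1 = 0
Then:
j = 1/5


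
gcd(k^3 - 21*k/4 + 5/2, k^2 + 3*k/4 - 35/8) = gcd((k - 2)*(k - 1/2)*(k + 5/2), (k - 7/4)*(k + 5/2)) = k + 5/2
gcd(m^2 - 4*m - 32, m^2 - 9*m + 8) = m - 8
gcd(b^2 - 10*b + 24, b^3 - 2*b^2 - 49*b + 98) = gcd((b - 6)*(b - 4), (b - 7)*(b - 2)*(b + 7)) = 1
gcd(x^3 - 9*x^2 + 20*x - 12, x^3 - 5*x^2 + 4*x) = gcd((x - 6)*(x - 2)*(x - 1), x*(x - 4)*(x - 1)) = x - 1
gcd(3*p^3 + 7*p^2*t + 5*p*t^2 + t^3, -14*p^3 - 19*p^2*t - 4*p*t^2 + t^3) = p + t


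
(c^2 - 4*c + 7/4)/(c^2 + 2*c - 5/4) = (2*c - 7)/(2*c + 5)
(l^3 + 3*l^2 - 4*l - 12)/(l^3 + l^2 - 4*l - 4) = (l + 3)/(l + 1)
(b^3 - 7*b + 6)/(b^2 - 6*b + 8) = (b^2 + 2*b - 3)/(b - 4)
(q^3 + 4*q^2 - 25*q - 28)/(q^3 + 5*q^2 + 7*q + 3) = (q^2 + 3*q - 28)/(q^2 + 4*q + 3)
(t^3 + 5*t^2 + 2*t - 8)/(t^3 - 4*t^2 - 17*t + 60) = (t^2 + t - 2)/(t^2 - 8*t + 15)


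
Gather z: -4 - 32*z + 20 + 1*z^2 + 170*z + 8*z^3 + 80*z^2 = 8*z^3 + 81*z^2 + 138*z + 16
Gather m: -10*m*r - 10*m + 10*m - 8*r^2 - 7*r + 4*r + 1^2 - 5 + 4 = -10*m*r - 8*r^2 - 3*r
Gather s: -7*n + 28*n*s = 28*n*s - 7*n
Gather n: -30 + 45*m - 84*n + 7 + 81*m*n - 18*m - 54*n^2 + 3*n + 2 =27*m - 54*n^2 + n*(81*m - 81) - 21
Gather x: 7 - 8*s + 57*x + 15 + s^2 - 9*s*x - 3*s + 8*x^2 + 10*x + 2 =s^2 - 11*s + 8*x^2 + x*(67 - 9*s) + 24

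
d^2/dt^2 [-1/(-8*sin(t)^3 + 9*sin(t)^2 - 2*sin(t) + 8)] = 2*((4*sin(t) - 9*sin(3*t) + 9*cos(2*t))*(8*sin(t)^3 - 9*sin(t)^2 + 2*sin(t) - 8) + 4*(12*sin(t)^2 - 9*sin(t) + 1)^2*cos(t)^2)/(8*sin(t)^3 - 9*sin(t)^2 + 2*sin(t) - 8)^3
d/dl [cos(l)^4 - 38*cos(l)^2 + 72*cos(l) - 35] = 4*(-cos(l)^3 + 19*cos(l) - 18)*sin(l)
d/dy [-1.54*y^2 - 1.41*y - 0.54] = -3.08*y - 1.41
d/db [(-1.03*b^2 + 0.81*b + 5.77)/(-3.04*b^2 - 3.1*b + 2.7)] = (5.6554*b^2 + 29.5196*b + 20.074)/(9.2416*b^4 + 18.848*b^3 - 6.806*b^2 - 16.74*b + 7.29)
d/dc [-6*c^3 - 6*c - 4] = -18*c^2 - 6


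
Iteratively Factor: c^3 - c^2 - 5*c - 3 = (c + 1)*(c^2 - 2*c - 3) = (c + 1)^2*(c - 3)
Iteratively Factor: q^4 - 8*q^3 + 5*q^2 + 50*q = (q)*(q^3 - 8*q^2 + 5*q + 50) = q*(q - 5)*(q^2 - 3*q - 10) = q*(q - 5)*(q + 2)*(q - 5)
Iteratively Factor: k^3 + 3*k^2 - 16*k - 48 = (k + 3)*(k^2 - 16) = (k - 4)*(k + 3)*(k + 4)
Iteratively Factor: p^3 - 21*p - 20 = (p + 4)*(p^2 - 4*p - 5) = (p - 5)*(p + 4)*(p + 1)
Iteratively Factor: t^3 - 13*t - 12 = (t - 4)*(t^2 + 4*t + 3) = (t - 4)*(t + 1)*(t + 3)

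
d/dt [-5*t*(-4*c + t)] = 20*c - 10*t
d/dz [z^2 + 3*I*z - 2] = 2*z + 3*I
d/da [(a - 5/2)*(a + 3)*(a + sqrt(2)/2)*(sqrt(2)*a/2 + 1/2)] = 2*sqrt(2)*a^3 + 3*sqrt(2)*a^2/4 + 3*a^2 - 7*sqrt(2)*a + a - 15/2 + sqrt(2)/8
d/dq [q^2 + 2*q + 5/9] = 2*q + 2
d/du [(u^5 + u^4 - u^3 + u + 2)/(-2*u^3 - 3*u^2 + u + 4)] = (-4*u^7 - 11*u^6 - 2*u^5 + 26*u^4 + 18*u^3 + 3*u^2 + 12*u + 2)/(4*u^6 + 12*u^5 + 5*u^4 - 22*u^3 - 23*u^2 + 8*u + 16)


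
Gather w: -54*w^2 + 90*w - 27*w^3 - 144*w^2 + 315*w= -27*w^3 - 198*w^2 + 405*w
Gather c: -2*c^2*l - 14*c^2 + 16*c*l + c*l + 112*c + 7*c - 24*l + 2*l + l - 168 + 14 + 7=c^2*(-2*l - 14) + c*(17*l + 119) - 21*l - 147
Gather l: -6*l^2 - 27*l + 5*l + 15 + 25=-6*l^2 - 22*l + 40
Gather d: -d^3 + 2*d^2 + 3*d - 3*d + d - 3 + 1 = -d^3 + 2*d^2 + d - 2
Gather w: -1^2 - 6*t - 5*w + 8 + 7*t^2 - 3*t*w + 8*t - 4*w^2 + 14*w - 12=7*t^2 + 2*t - 4*w^2 + w*(9 - 3*t) - 5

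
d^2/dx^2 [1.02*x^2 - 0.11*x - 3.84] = 2.04000000000000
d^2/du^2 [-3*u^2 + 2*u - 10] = -6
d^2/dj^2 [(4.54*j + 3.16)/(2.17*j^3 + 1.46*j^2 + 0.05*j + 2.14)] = (128.270436*j^5 + 264.863256*j^4 + 178.55394*j^3 - 210.521928*j^2 - 171.771024*j - 20.701968)/(10.218313*j^9 + 20.624982*j^8 + 14.583051*j^7 + 34.293734*j^6 + 41.015703*j^5 + 15.088962*j^4 + 30.750641*j^3 + 20.074698*j^2 + 0.68694*j + 9.800344)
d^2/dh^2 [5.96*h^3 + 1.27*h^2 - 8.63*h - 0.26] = 35.76*h + 2.54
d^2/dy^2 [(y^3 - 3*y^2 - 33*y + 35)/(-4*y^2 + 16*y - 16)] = 3*(11*y + 13)/(2*(y^4 - 8*y^3 + 24*y^2 - 32*y + 16))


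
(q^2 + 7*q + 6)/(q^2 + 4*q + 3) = (q + 6)/(q + 3)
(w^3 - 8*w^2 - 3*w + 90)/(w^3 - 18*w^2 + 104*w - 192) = (w^2 - 2*w - 15)/(w^2 - 12*w + 32)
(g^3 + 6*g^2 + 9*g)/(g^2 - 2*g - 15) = g*(g + 3)/(g - 5)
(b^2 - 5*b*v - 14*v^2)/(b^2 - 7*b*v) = (b + 2*v)/b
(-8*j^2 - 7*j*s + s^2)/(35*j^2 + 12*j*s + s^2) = (-8*j^2 - 7*j*s + s^2)/(35*j^2 + 12*j*s + s^2)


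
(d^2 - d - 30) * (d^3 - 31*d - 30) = d^5 - d^4 - 61*d^3 + d^2 + 960*d + 900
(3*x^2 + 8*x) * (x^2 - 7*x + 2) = 3*x^4 - 13*x^3 - 50*x^2 + 16*x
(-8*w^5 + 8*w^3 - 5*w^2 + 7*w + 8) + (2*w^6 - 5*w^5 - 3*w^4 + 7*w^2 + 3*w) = 2*w^6 - 13*w^5 - 3*w^4 + 8*w^3 + 2*w^2 + 10*w + 8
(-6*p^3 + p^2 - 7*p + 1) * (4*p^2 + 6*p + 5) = -24*p^5 - 32*p^4 - 52*p^3 - 33*p^2 - 29*p + 5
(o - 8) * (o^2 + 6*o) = o^3 - 2*o^2 - 48*o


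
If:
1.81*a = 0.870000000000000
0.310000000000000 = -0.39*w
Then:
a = 0.48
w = -0.79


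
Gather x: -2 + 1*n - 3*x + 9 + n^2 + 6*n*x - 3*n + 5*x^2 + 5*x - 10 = n^2 - 2*n + 5*x^2 + x*(6*n + 2) - 3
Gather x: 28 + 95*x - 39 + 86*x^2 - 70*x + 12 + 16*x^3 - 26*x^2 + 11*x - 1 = 16*x^3 + 60*x^2 + 36*x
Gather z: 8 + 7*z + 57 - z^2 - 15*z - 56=-z^2 - 8*z + 9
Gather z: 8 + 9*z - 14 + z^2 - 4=z^2 + 9*z - 10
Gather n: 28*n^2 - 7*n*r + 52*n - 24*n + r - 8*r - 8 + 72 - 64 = 28*n^2 + n*(28 - 7*r) - 7*r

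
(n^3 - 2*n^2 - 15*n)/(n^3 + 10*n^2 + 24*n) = (n^2 - 2*n - 15)/(n^2 + 10*n + 24)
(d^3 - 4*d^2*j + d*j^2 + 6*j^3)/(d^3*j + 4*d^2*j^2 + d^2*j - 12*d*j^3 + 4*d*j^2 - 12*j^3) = (d^2 - 2*d*j - 3*j^2)/(j*(d^2 + 6*d*j + d + 6*j))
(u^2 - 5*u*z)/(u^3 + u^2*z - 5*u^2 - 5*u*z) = (u - 5*z)/(u^2 + u*z - 5*u - 5*z)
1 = 1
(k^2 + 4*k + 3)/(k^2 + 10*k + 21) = (k + 1)/(k + 7)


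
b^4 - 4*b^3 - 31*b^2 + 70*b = b*(b - 7)*(b - 2)*(b + 5)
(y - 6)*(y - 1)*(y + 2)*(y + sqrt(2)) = y^4 - 5*y^3 + sqrt(2)*y^3 - 8*y^2 - 5*sqrt(2)*y^2 - 8*sqrt(2)*y + 12*y + 12*sqrt(2)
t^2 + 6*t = t*(t + 6)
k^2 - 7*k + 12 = (k - 4)*(k - 3)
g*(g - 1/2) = g^2 - g/2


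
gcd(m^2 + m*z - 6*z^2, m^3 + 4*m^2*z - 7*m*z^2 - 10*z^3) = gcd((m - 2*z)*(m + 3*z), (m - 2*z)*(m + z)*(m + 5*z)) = -m + 2*z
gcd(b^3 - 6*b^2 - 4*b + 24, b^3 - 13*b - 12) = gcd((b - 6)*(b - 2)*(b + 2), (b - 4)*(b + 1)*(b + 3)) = 1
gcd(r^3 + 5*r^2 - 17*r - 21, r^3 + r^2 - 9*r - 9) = r^2 - 2*r - 3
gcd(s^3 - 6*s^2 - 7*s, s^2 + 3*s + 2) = s + 1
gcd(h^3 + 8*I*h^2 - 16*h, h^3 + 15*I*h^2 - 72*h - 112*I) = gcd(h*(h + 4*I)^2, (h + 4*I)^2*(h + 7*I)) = h^2 + 8*I*h - 16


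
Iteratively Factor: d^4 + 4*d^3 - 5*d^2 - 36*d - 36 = (d + 2)*(d^3 + 2*d^2 - 9*d - 18) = (d + 2)^2*(d^2 - 9) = (d + 2)^2*(d + 3)*(d - 3)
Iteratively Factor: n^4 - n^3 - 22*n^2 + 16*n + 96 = (n - 3)*(n^3 + 2*n^2 - 16*n - 32) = (n - 3)*(n + 4)*(n^2 - 2*n - 8) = (n - 3)*(n + 2)*(n + 4)*(n - 4)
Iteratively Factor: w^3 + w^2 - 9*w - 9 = (w - 3)*(w^2 + 4*w + 3) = (w - 3)*(w + 1)*(w + 3)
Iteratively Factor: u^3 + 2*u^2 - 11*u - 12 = (u + 4)*(u^2 - 2*u - 3) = (u - 3)*(u + 4)*(u + 1)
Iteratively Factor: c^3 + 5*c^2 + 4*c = (c + 1)*(c^2 + 4*c) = (c + 1)*(c + 4)*(c)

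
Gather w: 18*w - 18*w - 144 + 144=0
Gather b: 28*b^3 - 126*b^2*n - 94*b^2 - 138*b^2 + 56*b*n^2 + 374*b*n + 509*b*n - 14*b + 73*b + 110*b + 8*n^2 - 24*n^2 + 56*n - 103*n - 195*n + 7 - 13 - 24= 28*b^3 + b^2*(-126*n - 232) + b*(56*n^2 + 883*n + 169) - 16*n^2 - 242*n - 30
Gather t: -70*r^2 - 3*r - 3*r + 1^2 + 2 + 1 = -70*r^2 - 6*r + 4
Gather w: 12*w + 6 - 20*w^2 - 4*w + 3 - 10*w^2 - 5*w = -30*w^2 + 3*w + 9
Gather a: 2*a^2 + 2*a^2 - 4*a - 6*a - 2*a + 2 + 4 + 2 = 4*a^2 - 12*a + 8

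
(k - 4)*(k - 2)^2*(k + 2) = k^4 - 6*k^3 + 4*k^2 + 24*k - 32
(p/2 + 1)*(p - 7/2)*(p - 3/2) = p^3/2 - 3*p^2/2 - 19*p/8 + 21/4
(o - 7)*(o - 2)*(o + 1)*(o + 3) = o^4 - 5*o^3 - 19*o^2 + 29*o + 42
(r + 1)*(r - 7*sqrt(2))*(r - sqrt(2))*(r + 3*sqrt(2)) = r^4 - 5*sqrt(2)*r^3 + r^3 - 34*r^2 - 5*sqrt(2)*r^2 - 34*r + 42*sqrt(2)*r + 42*sqrt(2)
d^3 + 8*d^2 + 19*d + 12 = (d + 1)*(d + 3)*(d + 4)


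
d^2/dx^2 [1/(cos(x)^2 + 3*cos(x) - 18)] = (-4*sin(x)^4 + 83*sin(x)^2 - 171*cos(x)/4 - 9*cos(3*x)/4 - 25)/((cos(x) - 3)^3*(cos(x) + 6)^3)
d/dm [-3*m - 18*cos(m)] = 18*sin(m) - 3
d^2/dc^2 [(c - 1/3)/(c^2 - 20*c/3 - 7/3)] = 2*(9*(7 - 3*c)*(-3*c^2 + 20*c + 7) - 4*(3*c - 10)^2*(3*c - 1))/(-3*c^2 + 20*c + 7)^3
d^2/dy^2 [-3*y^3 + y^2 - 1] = 2 - 18*y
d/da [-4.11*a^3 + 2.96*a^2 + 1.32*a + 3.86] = -12.33*a^2 + 5.92*a + 1.32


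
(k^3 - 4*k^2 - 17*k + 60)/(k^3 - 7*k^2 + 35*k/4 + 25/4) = 4*(k^2 + k - 12)/(4*k^2 - 8*k - 5)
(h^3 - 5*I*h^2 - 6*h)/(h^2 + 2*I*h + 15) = h*(h - 2*I)/(h + 5*I)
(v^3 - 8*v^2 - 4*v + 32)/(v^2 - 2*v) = v - 6 - 16/v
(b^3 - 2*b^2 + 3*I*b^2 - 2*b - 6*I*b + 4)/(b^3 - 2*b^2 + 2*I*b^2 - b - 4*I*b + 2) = (b + 2*I)/(b + I)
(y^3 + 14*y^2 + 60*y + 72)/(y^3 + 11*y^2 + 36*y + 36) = (y + 6)/(y + 3)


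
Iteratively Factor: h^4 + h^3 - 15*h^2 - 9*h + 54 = (h - 2)*(h^3 + 3*h^2 - 9*h - 27) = (h - 2)*(h + 3)*(h^2 - 9) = (h - 2)*(h + 3)^2*(h - 3)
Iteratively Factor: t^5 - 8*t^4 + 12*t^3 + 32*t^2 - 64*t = (t + 2)*(t^4 - 10*t^3 + 32*t^2 - 32*t) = (t - 4)*(t + 2)*(t^3 - 6*t^2 + 8*t) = t*(t - 4)*(t + 2)*(t^2 - 6*t + 8) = t*(t - 4)*(t - 2)*(t + 2)*(t - 4)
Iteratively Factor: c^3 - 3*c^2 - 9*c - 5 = (c - 5)*(c^2 + 2*c + 1) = (c - 5)*(c + 1)*(c + 1)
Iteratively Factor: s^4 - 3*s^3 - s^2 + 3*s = (s - 3)*(s^3 - s) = (s - 3)*(s - 1)*(s^2 + s) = (s - 3)*(s - 1)*(s + 1)*(s)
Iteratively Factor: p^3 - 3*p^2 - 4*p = (p + 1)*(p^2 - 4*p) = p*(p + 1)*(p - 4)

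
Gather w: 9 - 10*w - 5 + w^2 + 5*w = w^2 - 5*w + 4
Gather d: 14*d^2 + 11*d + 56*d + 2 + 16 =14*d^2 + 67*d + 18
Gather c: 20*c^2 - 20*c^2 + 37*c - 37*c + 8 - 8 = 0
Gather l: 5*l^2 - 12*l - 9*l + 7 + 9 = 5*l^2 - 21*l + 16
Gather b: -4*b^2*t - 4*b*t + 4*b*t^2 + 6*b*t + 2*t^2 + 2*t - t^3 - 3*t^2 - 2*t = -4*b^2*t + b*(4*t^2 + 2*t) - t^3 - t^2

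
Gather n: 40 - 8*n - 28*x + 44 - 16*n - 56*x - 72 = -24*n - 84*x + 12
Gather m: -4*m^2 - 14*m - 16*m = -4*m^2 - 30*m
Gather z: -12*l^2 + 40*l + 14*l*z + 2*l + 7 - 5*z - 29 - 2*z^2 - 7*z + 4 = -12*l^2 + 42*l - 2*z^2 + z*(14*l - 12) - 18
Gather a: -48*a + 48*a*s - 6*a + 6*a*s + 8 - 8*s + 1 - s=a*(54*s - 54) - 9*s + 9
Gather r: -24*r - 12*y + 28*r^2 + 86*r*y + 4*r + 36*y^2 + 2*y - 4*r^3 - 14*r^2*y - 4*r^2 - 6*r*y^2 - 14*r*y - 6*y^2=-4*r^3 + r^2*(24 - 14*y) + r*(-6*y^2 + 72*y - 20) + 30*y^2 - 10*y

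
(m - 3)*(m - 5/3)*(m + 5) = m^3 + m^2/3 - 55*m/3 + 25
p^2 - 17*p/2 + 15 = (p - 6)*(p - 5/2)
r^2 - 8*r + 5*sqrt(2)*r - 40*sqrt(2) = (r - 8)*(r + 5*sqrt(2))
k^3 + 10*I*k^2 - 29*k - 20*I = (k + I)*(k + 4*I)*(k + 5*I)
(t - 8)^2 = t^2 - 16*t + 64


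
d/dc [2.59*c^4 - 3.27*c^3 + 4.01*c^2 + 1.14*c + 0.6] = 10.36*c^3 - 9.81*c^2 + 8.02*c + 1.14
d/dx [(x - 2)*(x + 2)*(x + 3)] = 3*x^2 + 6*x - 4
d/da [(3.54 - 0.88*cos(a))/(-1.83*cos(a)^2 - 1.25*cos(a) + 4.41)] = (1.6104*cos(a)^2 - 12.9564*cos(a) - 0.5442)*sin(a)/(3.3489*cos(a)^4 + 4.575*cos(a)^3 - 14.5781*cos(a)^2 - 11.025*cos(a) + 19.4481)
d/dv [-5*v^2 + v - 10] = 1 - 10*v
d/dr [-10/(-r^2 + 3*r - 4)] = 10*(3 - 2*r)/(r^2 - 3*r + 4)^2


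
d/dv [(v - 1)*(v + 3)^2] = (v + 3)*(3*v + 1)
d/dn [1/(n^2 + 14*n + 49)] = 2*(-n - 7)/(n^2 + 14*n + 49)^2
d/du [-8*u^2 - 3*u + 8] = -16*u - 3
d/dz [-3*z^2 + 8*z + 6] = 8 - 6*z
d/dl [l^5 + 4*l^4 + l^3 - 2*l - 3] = 5*l^4 + 16*l^3 + 3*l^2 - 2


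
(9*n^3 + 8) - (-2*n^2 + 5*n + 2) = 9*n^3 + 2*n^2 - 5*n + 6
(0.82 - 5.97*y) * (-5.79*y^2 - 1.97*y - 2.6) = 34.5663*y^3 + 7.0131*y^2 + 13.9066*y - 2.132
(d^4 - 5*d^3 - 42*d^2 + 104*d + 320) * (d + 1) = d^5 - 4*d^4 - 47*d^3 + 62*d^2 + 424*d + 320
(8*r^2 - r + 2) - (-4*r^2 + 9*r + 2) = 12*r^2 - 10*r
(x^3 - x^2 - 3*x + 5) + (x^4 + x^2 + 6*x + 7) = x^4 + x^3 + 3*x + 12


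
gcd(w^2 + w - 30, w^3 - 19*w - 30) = w - 5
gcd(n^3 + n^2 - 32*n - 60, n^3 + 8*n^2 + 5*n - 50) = n + 5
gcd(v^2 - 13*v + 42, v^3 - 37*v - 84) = v - 7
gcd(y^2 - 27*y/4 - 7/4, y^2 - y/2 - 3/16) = y + 1/4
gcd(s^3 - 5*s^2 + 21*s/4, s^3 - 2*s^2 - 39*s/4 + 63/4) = s^2 - 5*s + 21/4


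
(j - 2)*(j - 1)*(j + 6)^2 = j^4 + 9*j^3 + 2*j^2 - 84*j + 72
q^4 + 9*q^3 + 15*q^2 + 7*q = q*(q + 1)^2*(q + 7)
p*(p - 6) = p^2 - 6*p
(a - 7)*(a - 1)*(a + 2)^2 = a^4 - 4*a^3 - 21*a^2 - 4*a + 28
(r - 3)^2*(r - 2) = r^3 - 8*r^2 + 21*r - 18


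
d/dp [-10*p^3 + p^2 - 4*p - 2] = -30*p^2 + 2*p - 4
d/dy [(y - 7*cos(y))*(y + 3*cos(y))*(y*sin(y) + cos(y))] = y^3*cos(y) + 2*y^2*sin(y) - 8*y^2*cos(y)^2 + 4*y^2 - 63*y*cos(y)^3 + 44*y*cos(y) + 42*sin(y)*cos(y)^2 - 4*cos(y)^2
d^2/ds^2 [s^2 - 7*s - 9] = 2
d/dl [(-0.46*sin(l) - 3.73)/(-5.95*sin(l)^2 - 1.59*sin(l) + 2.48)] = (-44.387*sin(l) + 1.3685*cos(2*l) - 8.44)*cos(l)/(5.95*sin(l)^2 + 1.59*sin(l) - 2.48)^2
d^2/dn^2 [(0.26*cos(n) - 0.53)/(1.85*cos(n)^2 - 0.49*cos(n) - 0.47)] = (-0.140540540540541*cos(n)^5 + 1.10872169466764*cos(n)^4 - 0.160788897005113*cos(n)^3 - 1.39823173355971*cos(n)^2 + 0.641161944998322*cos(n) - 0.204676050776854)/(1.0*cos(n)^6 - 0.794594594594595*cos(n)^5 - 0.551701972242513*cos(n)^4 + 0.385158786251555*cos(n)^3 + 0.140162122677828*cos(n)^2 - 0.0512858863246007*cos(n) - 0.0163975282806547)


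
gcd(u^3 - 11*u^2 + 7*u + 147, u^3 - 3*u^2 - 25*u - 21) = u^2 - 4*u - 21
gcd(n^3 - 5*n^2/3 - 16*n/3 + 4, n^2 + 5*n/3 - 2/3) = n + 2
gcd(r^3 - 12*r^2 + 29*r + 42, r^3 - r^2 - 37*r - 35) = r^2 - 6*r - 7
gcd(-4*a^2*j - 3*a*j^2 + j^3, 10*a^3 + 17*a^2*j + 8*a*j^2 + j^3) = a + j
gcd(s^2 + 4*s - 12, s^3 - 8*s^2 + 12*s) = s - 2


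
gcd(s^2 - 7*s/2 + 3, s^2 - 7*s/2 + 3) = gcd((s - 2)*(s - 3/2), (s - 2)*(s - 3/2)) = s^2 - 7*s/2 + 3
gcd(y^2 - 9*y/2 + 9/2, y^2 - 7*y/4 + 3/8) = y - 3/2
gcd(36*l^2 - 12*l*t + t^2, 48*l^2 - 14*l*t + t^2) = -6*l + t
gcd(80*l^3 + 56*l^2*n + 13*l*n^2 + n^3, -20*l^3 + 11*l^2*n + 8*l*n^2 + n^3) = 20*l^2 + 9*l*n + n^2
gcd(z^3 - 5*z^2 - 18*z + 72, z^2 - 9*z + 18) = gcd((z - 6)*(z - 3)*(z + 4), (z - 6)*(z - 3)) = z^2 - 9*z + 18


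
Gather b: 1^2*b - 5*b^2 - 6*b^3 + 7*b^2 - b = -6*b^3 + 2*b^2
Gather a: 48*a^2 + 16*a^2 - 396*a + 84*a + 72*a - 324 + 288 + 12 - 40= 64*a^2 - 240*a - 64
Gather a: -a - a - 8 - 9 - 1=-2*a - 18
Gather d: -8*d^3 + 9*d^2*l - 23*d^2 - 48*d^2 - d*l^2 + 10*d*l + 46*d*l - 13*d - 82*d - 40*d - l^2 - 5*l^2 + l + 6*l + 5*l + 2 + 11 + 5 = -8*d^3 + d^2*(9*l - 71) + d*(-l^2 + 56*l - 135) - 6*l^2 + 12*l + 18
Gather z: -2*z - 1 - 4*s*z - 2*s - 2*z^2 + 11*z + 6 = -2*s - 2*z^2 + z*(9 - 4*s) + 5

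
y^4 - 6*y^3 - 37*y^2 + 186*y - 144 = (y - 8)*(y - 3)*(y - 1)*(y + 6)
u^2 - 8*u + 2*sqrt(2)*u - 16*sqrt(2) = (u - 8)*(u + 2*sqrt(2))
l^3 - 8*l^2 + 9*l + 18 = (l - 6)*(l - 3)*(l + 1)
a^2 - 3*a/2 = a*(a - 3/2)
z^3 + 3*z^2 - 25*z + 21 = (z - 3)*(z - 1)*(z + 7)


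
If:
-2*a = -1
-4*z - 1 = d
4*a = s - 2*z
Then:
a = 1/2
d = -4*z - 1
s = 2*z + 2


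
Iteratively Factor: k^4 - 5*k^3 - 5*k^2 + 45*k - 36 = (k - 1)*(k^3 - 4*k^2 - 9*k + 36) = (k - 3)*(k - 1)*(k^2 - k - 12) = (k - 3)*(k - 1)*(k + 3)*(k - 4)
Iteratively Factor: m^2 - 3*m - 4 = (m + 1)*(m - 4)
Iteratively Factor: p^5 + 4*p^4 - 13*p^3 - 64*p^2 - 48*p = (p)*(p^4 + 4*p^3 - 13*p^2 - 64*p - 48) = p*(p + 1)*(p^3 + 3*p^2 - 16*p - 48) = p*(p + 1)*(p + 4)*(p^2 - p - 12) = p*(p + 1)*(p + 3)*(p + 4)*(p - 4)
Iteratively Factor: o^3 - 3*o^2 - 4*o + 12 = (o - 2)*(o^2 - o - 6) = (o - 3)*(o - 2)*(o + 2)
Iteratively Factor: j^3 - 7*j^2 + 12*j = (j - 3)*(j^2 - 4*j) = (j - 4)*(j - 3)*(j)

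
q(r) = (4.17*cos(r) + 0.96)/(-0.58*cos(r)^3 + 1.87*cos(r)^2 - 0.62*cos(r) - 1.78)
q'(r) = (4.17*cos(r) + 0.96)*(-1.74*sin(r)*cos(r)^2 + 3.74*sin(r)*cos(r) - 0.62*sin(r))/(-0.58*cos(r)^3 + 1.87*cos(r)^2 - 0.62*cos(r) - 1.78)^2 - 4.17*sin(r)/(-0.58*cos(r)^3 + 1.87*cos(r)^2 - 0.62*cos(r) - 1.78) = (-4.8372*cos(r)^3 + 6.1275*cos(r)^2 + 3.5904*cos(r) + 6.8274)*sin(r)/(0.3364*cos(r)^6 - 2.1692*cos(r)^5 + 4.2161*cos(r)^4 - 0.254*cos(r)^3 - 6.2728*cos(r)^2 + 2.2072*cos(r) + 3.1684)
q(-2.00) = 0.67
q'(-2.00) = -4.59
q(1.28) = -1.19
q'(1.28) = 2.39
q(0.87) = -2.34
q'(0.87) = 3.27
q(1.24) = -1.28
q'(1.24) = 2.46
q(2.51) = -9.88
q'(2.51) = 104.27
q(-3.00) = -2.58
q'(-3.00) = -1.30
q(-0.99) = -1.96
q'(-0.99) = -3.01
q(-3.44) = -2.94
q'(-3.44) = 3.68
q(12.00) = -3.39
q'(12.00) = -3.48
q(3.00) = -2.58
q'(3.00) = 1.30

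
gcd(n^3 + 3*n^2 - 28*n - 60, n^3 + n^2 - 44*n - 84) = n^2 + 8*n + 12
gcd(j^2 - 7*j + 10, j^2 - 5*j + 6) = j - 2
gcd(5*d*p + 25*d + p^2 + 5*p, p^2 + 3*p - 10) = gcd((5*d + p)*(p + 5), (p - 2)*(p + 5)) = p + 5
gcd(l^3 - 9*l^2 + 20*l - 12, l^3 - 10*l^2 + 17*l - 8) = l - 1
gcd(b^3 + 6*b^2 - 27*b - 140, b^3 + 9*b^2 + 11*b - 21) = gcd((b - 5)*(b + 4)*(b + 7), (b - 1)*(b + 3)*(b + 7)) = b + 7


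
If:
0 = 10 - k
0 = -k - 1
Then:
No Solution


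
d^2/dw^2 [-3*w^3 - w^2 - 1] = -18*w - 2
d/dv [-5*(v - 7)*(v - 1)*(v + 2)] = -15*v^2 + 60*v + 45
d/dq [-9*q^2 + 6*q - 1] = 6 - 18*q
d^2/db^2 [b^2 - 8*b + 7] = 2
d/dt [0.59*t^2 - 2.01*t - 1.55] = 1.18*t - 2.01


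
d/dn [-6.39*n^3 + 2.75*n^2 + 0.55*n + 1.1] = -19.17*n^2 + 5.5*n + 0.55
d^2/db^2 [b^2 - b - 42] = 2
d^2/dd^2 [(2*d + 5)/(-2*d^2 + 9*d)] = 2*(-8*d^3 - 60*d^2 + 270*d - 405)/(d^3*(8*d^3 - 108*d^2 + 486*d - 729))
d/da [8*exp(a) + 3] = 8*exp(a)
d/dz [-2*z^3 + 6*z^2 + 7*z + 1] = -6*z^2 + 12*z + 7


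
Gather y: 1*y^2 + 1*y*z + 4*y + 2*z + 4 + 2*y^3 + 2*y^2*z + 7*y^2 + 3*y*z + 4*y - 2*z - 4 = 2*y^3 + y^2*(2*z + 8) + y*(4*z + 8)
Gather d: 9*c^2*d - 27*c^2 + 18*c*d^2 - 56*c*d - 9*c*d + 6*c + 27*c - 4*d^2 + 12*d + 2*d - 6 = -27*c^2 + 33*c + d^2*(18*c - 4) + d*(9*c^2 - 65*c + 14) - 6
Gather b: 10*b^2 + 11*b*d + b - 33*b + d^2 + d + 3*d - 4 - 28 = 10*b^2 + b*(11*d - 32) + d^2 + 4*d - 32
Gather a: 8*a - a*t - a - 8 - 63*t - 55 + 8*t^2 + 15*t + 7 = a*(7 - t) + 8*t^2 - 48*t - 56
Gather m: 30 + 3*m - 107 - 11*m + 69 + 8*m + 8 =0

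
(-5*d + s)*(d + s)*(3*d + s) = -15*d^3 - 17*d^2*s - d*s^2 + s^3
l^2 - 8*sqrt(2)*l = l*(l - 8*sqrt(2))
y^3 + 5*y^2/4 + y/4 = y*(y + 1/4)*(y + 1)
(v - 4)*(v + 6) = v^2 + 2*v - 24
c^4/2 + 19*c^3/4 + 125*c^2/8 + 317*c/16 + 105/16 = (c/2 + 1/4)*(c + 5/2)*(c + 3)*(c + 7/2)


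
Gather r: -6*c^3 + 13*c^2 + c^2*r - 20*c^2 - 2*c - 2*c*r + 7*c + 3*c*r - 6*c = -6*c^3 - 7*c^2 - c + r*(c^2 + c)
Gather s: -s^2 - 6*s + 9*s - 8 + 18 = -s^2 + 3*s + 10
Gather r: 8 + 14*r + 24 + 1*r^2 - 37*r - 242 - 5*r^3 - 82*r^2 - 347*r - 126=-5*r^3 - 81*r^2 - 370*r - 336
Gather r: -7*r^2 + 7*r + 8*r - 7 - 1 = -7*r^2 + 15*r - 8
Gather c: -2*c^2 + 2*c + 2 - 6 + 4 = -2*c^2 + 2*c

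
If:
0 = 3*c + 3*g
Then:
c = -g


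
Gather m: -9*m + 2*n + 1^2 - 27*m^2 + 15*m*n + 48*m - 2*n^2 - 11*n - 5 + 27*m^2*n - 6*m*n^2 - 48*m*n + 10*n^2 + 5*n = m^2*(27*n - 27) + m*(-6*n^2 - 33*n + 39) + 8*n^2 - 4*n - 4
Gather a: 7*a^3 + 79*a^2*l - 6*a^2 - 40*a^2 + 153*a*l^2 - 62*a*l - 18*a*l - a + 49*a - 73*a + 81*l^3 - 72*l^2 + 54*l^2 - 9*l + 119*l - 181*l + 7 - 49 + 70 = 7*a^3 + a^2*(79*l - 46) + a*(153*l^2 - 80*l - 25) + 81*l^3 - 18*l^2 - 71*l + 28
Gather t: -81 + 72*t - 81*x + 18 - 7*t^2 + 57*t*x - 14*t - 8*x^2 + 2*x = -7*t^2 + t*(57*x + 58) - 8*x^2 - 79*x - 63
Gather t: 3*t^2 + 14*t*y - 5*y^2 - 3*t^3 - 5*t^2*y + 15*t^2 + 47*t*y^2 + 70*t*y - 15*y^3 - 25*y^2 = -3*t^3 + t^2*(18 - 5*y) + t*(47*y^2 + 84*y) - 15*y^3 - 30*y^2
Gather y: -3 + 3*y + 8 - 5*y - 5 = -2*y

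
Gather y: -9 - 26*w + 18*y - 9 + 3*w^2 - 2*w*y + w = 3*w^2 - 25*w + y*(18 - 2*w) - 18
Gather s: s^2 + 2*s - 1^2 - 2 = s^2 + 2*s - 3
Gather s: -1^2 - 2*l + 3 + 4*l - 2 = 2*l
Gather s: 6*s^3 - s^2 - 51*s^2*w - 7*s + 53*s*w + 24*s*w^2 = 6*s^3 + s^2*(-51*w - 1) + s*(24*w^2 + 53*w - 7)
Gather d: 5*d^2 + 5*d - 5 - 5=5*d^2 + 5*d - 10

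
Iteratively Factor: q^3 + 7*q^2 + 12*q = (q + 4)*(q^2 + 3*q) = (q + 3)*(q + 4)*(q)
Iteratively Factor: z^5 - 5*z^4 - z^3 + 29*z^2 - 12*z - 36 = (z + 1)*(z^4 - 6*z^3 + 5*z^2 + 24*z - 36) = (z - 2)*(z + 1)*(z^3 - 4*z^2 - 3*z + 18) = (z - 2)*(z + 1)*(z + 2)*(z^2 - 6*z + 9) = (z - 3)*(z - 2)*(z + 1)*(z + 2)*(z - 3)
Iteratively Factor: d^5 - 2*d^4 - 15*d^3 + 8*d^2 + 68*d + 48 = (d - 4)*(d^4 + 2*d^3 - 7*d^2 - 20*d - 12) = (d - 4)*(d - 3)*(d^3 + 5*d^2 + 8*d + 4) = (d - 4)*(d - 3)*(d + 2)*(d^2 + 3*d + 2) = (d - 4)*(d - 3)*(d + 1)*(d + 2)*(d + 2)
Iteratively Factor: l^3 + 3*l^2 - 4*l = (l - 1)*(l^2 + 4*l) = (l - 1)*(l + 4)*(l)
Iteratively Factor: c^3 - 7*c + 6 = (c - 1)*(c^2 + c - 6) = (c - 2)*(c - 1)*(c + 3)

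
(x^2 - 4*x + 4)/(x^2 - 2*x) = (x - 2)/x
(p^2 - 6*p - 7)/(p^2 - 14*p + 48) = (p^2 - 6*p - 7)/(p^2 - 14*p + 48)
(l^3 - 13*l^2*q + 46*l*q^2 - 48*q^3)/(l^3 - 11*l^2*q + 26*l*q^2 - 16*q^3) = (-l + 3*q)/(-l + q)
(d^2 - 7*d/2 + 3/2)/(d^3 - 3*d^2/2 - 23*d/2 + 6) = (d - 3)/(d^2 - d - 12)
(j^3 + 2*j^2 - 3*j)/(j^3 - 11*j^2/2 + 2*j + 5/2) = 2*j*(j + 3)/(2*j^2 - 9*j - 5)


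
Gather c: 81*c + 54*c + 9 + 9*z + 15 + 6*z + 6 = 135*c + 15*z + 30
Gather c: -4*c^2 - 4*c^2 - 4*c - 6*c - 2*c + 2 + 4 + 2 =-8*c^2 - 12*c + 8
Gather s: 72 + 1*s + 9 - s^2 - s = 81 - s^2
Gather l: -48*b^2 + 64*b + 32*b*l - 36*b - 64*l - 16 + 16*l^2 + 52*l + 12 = -48*b^2 + 28*b + 16*l^2 + l*(32*b - 12) - 4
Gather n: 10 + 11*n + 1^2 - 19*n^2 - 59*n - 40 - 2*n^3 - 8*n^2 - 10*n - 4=-2*n^3 - 27*n^2 - 58*n - 33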